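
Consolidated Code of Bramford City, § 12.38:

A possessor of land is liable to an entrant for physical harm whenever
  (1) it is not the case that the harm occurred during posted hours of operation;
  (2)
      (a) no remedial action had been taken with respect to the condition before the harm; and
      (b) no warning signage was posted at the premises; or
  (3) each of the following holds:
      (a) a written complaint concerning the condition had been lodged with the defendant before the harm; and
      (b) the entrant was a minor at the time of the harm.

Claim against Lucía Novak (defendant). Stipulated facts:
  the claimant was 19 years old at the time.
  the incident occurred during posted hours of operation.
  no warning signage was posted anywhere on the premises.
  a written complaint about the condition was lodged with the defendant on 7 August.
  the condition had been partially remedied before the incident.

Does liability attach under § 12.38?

(1) not (during posted hours) — not satisfied.
(a) no remedial action — fails.
(b) no signage posted — holds.
So (2) is not satisfied (F AND T).
(a) complaint lodged — holds.
(b) entrant a minor — fails.
So (3) is not satisfied (T AND F).
Overall: F OR F OR F → false.

No — not liable.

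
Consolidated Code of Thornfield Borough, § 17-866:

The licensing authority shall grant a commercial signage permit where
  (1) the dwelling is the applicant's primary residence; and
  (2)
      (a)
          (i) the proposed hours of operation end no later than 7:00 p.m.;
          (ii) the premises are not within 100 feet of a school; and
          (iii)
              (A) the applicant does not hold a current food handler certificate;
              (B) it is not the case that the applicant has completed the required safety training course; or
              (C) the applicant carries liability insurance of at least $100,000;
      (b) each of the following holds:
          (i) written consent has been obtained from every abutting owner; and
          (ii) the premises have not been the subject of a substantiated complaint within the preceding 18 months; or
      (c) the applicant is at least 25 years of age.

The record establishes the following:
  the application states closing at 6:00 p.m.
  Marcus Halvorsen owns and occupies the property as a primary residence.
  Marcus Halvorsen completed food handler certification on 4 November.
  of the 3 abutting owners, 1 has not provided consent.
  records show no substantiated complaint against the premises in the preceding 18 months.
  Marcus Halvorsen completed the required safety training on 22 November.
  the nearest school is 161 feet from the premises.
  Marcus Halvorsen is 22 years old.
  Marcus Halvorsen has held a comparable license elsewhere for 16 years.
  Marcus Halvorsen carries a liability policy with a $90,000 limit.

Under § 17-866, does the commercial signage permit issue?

No — denied.

(1) primary residence — holds.
(i) closes by 7 p.m. — met.
(ii) ≥100 ft from school — holds.
(A) not (food handler cert.) — not met.
(B) not (safety training) — fails.
(C) insurance ≥ $100,000 — not satisfied.
(iii): F OR F OR F → false.
(a): T AND T AND F → false.
(i) all abutters consent — not satisfied.
(ii) no complaint in 18 mo. — met.
(b): F AND T → false.
(c) age ≥ 25 — not satisfied.
(2): F OR F OR F → false.
Overall = T AND F = false.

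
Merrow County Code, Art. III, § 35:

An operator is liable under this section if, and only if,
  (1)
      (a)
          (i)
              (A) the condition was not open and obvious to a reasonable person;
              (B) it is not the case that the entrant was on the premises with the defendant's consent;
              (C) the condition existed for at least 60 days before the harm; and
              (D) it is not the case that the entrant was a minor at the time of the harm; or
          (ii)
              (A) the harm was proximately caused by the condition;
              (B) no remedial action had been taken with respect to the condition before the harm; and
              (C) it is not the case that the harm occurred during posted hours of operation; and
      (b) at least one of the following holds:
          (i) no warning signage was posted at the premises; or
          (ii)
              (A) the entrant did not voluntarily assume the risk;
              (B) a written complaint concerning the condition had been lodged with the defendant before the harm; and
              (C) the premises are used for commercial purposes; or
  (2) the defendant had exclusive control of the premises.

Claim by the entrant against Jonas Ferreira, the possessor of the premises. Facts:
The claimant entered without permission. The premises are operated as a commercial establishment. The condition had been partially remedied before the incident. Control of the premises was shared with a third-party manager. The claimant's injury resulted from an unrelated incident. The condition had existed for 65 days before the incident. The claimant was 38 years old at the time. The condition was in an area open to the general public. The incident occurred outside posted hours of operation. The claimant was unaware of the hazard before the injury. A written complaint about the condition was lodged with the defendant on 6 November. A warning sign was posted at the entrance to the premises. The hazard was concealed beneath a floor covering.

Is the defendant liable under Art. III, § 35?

Yes — liable.

(A) not open/obvious — satisfied.
(B) not (consent to enter) — satisfied.
(C) condition ≥60 days old — satisfied.
(D) not (entrant a minor) — satisfied.
(i): T AND T AND T AND T → true.
(A) proximate cause — not satisfied.
(B) no remedial action — fails.
(C) not (during posted hours) — satisfied.
(ii) = F AND F AND T = false.
So (a) is satisfied (T OR F).
(i) no signage posted — fails.
(A) no assumed risk — holds.
(B) complaint lodged — holds.
(C) commercial use — met.
So (ii) is satisfied (T AND T AND T).
(b): F OR T → true.
(1): T AND T → true.
(2) exclusive control — not satisfied.
Overall: T OR F → true.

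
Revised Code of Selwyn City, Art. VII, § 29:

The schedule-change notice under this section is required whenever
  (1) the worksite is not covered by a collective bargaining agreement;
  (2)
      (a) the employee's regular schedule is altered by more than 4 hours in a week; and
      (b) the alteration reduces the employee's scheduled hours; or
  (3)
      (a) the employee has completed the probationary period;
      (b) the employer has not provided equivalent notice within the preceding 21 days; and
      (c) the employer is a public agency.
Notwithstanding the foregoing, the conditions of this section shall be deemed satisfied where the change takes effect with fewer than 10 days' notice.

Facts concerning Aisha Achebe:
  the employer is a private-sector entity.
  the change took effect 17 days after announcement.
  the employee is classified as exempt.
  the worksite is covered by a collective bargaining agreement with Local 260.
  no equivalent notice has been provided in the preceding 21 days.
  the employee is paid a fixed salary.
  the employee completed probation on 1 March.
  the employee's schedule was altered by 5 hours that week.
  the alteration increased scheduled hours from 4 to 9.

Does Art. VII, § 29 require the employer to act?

No — not required.

(1) no CBA — not met.
(a) schedule shift > 4h — satisfied.
(b) hours reduced — not satisfied.
(2): T AND F → false.
(a) past probation — holds.
(b) no recent notice — satisfied.
(c) public agency — not satisfied.
(3) = T AND T AND F = false.
Overall: F OR F OR F → false.
Exception (< 10 days' notice) — not satisfied.
Result: main false OR exception false → false.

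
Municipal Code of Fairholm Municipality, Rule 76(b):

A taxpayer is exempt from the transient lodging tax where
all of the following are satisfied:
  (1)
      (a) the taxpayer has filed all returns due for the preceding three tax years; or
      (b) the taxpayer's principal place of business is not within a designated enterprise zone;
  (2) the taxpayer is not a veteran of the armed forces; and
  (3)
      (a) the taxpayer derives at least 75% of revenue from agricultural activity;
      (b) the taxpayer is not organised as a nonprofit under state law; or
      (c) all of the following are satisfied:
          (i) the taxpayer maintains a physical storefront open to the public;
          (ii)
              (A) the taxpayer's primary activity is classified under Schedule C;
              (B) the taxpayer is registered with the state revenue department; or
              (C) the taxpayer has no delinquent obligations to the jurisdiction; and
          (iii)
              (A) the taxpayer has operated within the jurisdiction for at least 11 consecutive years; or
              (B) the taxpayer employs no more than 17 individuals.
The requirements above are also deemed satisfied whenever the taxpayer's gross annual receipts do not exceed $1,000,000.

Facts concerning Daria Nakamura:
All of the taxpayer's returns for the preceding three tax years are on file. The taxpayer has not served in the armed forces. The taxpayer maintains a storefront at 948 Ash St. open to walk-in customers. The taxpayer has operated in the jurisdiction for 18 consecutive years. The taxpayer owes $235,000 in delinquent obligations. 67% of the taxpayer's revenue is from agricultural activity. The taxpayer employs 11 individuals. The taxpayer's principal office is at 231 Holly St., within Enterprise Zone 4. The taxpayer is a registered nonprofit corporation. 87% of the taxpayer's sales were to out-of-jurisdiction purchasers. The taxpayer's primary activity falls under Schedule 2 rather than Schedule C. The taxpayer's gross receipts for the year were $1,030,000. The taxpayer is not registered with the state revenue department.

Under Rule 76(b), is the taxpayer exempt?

No — not exempt.

(a) returns current — holds.
(b) not (in enterprise zone) — fails.
(1): T OR F → true.
(2) not (veteran) — satisfied.
(a) ≥75% agricultural — not satisfied.
(b) not (nonprofit) — not satisfied.
(i) has storefront — satisfied.
(A) Schedule C activity — not satisfied.
(B) state-registered — not met.
(C) no delinquency — not met.
So (ii) is not satisfied (F OR F OR F).
(A) ≥ 11 yrs in jurisdiction — holds.
(B) ≤ 17 employees — holds.
(iii) = T OR T = true.
(c) = T AND F AND T = false.
(3): F OR F OR F → false.
Overall = T AND T AND F = false.
Exception (receipts ≤ $1,000,000) — not satisfied.
Result: main false OR exception false → false.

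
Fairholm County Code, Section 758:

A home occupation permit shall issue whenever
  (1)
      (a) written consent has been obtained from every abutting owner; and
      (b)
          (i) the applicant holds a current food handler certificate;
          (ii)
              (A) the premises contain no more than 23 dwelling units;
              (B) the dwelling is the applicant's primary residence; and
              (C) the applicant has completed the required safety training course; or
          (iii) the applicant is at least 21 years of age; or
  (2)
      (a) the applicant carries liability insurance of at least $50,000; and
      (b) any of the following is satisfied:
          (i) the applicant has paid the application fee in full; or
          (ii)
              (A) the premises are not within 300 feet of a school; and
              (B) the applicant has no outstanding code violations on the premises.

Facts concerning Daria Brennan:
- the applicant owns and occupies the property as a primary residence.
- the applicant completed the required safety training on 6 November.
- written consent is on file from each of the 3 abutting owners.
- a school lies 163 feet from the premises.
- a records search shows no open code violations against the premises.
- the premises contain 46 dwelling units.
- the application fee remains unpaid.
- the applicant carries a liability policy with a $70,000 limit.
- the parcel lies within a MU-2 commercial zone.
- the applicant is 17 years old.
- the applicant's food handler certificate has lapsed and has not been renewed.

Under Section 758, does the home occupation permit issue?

No — denied.

(a) all abutters consent — satisfied.
(i) food handler cert. — not satisfied.
(A) ≤ 23 units — not met.
(B) primary residence — met.
(C) safety training — met.
So (ii) is not satisfied (F AND T AND T).
(iii) age ≥ 21 — fails.
So (b) is not satisfied (F OR F OR F).
(1): T AND F → false.
(a) insurance ≥ $50,000 — satisfied.
(i) fee paid — not satisfied.
(A) ≥300 ft from school — not satisfied.
(B) no code violations — holds.
(ii) = F AND T = false.
(b): F OR F → false.
(2): T AND F → false.
So Overall is not satisfied (F OR F).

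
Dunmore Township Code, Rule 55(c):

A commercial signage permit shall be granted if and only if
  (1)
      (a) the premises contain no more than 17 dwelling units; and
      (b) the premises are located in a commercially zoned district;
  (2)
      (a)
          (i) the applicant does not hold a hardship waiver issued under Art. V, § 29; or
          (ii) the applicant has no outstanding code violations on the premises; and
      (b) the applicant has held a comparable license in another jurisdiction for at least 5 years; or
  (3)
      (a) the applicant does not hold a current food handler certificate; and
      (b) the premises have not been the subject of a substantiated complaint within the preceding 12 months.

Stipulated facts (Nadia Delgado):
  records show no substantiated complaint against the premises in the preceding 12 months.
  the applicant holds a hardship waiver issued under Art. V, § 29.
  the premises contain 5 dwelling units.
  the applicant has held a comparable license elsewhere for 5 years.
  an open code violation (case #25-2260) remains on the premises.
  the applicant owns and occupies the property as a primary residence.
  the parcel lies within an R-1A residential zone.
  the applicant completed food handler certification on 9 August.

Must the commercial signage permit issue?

(a) ≤ 17 units — holds.
(b) commercially zoned — fails.
So (1) is not satisfied (T AND F).
(i) not (hardship waiver) — fails.
(ii) no code violations — not satisfied.
(a) = F OR F = false.
(b) prior license ≥ 5 yr — holds.
(2): F AND T → false.
(a) not (food handler cert.) — fails.
(b) no complaint in 12 mo. — satisfied.
(3): F AND T → false.
So Overall is not satisfied (F OR F OR F).

No — denied.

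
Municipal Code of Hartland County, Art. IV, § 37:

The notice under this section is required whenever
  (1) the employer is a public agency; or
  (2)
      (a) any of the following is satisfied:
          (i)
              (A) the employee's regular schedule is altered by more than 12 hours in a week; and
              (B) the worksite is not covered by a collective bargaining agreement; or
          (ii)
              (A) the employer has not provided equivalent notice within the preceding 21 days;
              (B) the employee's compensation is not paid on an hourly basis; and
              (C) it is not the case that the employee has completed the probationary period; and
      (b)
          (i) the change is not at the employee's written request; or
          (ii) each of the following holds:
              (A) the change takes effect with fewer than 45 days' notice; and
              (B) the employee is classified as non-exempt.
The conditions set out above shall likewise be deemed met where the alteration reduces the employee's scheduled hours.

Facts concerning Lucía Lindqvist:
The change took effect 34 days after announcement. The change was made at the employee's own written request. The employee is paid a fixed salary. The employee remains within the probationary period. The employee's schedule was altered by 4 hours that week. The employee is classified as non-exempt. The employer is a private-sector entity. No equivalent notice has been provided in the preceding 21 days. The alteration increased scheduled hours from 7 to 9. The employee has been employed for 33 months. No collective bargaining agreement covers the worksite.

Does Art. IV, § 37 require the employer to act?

(1) public agency — fails.
(A) schedule shift > 12h — not satisfied.
(B) no CBA — satisfied.
So (i) is not satisfied (F AND T).
(A) no recent notice — holds.
(B) not (hourly-paid) — met.
(C) not (past probation) — holds.
So (ii) is satisfied (T AND T AND T).
(a) = F OR T = true.
(i) not employee-requested — not met.
(A) < 45 days' notice — holds.
(B) non-exempt — holds.
(ii): T AND T → true.
(b) = F OR T = true.
So (2) is satisfied (T AND T).
Overall = F OR T = true.
Exception (hours reduced) — not satisfied.
Result: main true OR exception false → true.

Yes — required.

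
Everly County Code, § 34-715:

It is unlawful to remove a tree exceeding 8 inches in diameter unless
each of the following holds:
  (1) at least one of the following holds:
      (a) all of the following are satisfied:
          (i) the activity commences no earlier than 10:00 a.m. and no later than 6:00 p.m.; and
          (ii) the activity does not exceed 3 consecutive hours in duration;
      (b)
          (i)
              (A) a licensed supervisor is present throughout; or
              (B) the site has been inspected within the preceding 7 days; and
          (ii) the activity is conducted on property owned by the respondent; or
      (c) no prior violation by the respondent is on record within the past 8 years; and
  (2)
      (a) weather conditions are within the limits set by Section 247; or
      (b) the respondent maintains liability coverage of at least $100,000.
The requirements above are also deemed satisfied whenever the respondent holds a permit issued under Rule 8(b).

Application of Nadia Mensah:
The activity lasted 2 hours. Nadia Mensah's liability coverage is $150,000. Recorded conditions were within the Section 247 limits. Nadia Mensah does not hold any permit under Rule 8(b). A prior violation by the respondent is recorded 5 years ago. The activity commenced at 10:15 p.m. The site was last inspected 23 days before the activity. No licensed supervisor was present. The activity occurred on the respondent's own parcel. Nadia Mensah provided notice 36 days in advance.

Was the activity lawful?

No — unlawful.

(i) start within hours — not satisfied.
(ii) ≤ 3 hrs duration — holds.
(a) = F AND T = false.
(A) supervisor present — not satisfied.
(B) site inspected — fails.
So (i) is not satisfied (F OR F).
(ii) own property — holds.
(b) = F AND T = false.
(c) no prior violation — not satisfied.
(1) = F OR F OR F = false.
(a) weather ok — met.
(b) coverage ≥ $100,000 — satisfied.
(2) = T OR T = true.
So Overall is not satisfied (F AND T).
Exception (holds permit) — not satisfied.
Result: main false OR exception false → false.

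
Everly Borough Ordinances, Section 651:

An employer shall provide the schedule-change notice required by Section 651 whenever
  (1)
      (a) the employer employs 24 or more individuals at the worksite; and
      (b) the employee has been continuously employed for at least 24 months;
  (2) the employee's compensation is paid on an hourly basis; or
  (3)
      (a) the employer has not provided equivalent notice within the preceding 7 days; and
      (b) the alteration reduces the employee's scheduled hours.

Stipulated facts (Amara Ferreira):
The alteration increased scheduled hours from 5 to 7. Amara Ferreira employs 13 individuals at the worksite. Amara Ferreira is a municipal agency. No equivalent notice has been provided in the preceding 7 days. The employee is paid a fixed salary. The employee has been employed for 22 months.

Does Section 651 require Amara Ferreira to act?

No — not required.

(a) ≥ 24 at site — not met.
(b) tenure ≥ 24 mo. — fails.
So (1) is not satisfied (F AND F).
(2) hourly-paid — fails.
(a) no recent notice — satisfied.
(b) hours reduced — not satisfied.
So (3) is not satisfied (T AND F).
Overall: F OR F OR F → false.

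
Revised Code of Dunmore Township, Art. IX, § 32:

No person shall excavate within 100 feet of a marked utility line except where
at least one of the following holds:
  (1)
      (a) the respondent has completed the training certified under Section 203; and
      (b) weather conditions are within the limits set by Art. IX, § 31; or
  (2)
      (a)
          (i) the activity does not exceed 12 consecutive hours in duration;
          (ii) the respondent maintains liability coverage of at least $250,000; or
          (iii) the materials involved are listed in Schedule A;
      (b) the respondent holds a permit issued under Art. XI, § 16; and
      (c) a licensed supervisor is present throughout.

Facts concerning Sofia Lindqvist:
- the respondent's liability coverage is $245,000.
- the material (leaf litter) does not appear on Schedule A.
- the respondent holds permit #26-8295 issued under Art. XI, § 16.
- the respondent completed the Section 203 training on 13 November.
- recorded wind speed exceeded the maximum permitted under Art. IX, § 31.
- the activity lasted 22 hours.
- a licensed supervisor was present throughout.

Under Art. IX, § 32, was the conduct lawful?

No — unlawful.

(a) training certified — satisfied.
(b) weather ok — fails.
(1) = T AND F = false.
(i) ≤ 12 hrs duration — fails.
(ii) coverage ≥ $250,000 — not satisfied.
(iii) Schedule A material — fails.
(a) = F OR F OR F = false.
(b) holds permit — met.
(c) supervisor present — holds.
(2) = F AND T AND T = false.
Overall: F OR F → false.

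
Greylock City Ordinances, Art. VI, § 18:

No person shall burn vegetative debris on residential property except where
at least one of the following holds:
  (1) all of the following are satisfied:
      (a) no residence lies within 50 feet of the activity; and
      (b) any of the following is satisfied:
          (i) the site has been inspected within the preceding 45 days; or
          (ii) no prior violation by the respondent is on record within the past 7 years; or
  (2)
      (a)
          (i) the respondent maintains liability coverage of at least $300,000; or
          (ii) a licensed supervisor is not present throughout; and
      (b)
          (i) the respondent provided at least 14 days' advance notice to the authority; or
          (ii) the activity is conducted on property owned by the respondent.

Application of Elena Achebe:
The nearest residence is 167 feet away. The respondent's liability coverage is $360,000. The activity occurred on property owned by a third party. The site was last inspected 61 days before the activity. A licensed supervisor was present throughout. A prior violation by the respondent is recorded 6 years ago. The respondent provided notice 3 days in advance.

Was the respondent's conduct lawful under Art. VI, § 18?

No — unlawful.

(a) no residence in 50 ft — met.
(i) site inspected — not met.
(ii) no prior violation — fails.
(b) = F OR F = false.
(1) = T AND F = false.
(i) coverage ≥ $300,000 — holds.
(ii) not (supervisor present) — not met.
(a) = T OR F = true.
(i) ≥14 days' notice — not met.
(ii) own property — not met.
(b): F OR F → false.
So (2) is not satisfied (T AND F).
Overall: F OR F → false.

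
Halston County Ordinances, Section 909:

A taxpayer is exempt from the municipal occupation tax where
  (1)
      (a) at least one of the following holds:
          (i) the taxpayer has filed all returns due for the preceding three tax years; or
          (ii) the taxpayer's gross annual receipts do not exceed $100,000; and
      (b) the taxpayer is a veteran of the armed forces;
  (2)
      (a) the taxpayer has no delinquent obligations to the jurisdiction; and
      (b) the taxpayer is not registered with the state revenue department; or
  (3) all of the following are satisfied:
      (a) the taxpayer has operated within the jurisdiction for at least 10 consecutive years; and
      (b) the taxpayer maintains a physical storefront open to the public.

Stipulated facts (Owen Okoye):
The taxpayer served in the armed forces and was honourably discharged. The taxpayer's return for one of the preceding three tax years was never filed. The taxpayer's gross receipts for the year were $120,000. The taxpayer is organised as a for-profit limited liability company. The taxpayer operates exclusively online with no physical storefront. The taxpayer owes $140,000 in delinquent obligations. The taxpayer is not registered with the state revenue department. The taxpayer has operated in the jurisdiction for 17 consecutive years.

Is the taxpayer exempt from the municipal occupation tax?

No — not exempt.

(i) returns current — not met.
(ii) receipts ≤ $100,000 — not satisfied.
(a): F OR F → false.
(b) veteran — satisfied.
So (1) is not satisfied (F AND T).
(a) no delinquency — fails.
(b) not (state-registered) — met.
(2): F AND T → false.
(a) ≥ 10 yrs in jurisdiction — satisfied.
(b) has storefront — not met.
(3) = T AND F = false.
Overall = F OR F OR F = false.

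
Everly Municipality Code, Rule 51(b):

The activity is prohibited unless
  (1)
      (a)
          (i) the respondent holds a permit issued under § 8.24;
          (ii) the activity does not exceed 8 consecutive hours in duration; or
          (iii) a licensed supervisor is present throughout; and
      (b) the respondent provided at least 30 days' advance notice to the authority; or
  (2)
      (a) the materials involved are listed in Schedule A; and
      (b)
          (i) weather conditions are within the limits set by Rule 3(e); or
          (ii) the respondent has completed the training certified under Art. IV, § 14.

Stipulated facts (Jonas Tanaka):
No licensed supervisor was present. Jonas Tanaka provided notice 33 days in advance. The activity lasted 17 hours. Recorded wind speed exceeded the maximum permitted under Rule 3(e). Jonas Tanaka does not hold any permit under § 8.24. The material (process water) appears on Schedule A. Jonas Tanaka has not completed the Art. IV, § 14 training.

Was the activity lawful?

(i) holds permit — not satisfied.
(ii) ≤ 8 hrs duration — fails.
(iii) supervisor present — not satisfied.
So (a) is not satisfied (F OR F OR F).
(b) ≥30 days' notice — holds.
(1): F AND T → false.
(a) Schedule A material — holds.
(i) weather ok — fails.
(ii) training certified — fails.
(b) = F OR F = false.
So (2) is not satisfied (T AND F).
Overall: F OR F → false.

No — unlawful.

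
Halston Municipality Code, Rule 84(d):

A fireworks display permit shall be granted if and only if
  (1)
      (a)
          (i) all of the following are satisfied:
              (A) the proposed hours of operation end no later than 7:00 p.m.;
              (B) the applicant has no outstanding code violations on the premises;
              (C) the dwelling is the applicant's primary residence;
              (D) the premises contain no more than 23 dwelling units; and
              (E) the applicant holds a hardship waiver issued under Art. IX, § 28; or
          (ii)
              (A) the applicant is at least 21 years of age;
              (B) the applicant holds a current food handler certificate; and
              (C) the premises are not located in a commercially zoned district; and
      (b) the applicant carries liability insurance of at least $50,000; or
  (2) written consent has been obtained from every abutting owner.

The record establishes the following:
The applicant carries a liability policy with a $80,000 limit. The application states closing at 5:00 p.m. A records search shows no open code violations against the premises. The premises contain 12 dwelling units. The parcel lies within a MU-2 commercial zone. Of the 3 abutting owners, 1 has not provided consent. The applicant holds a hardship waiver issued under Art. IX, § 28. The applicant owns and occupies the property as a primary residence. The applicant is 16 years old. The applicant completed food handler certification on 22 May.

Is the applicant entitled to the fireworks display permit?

(A) closes by 7 p.m. — satisfied.
(B) no code violations — holds.
(C) primary residence — satisfied.
(D) ≤ 23 units — met.
(E) hardship waiver — satisfied.
So (i) is satisfied (T AND T AND T AND T AND T).
(A) age ≥ 21 — not satisfied.
(B) food handler cert. — satisfied.
(C) not (commercially zoned) — fails.
(ii) = F AND T AND F = false.
(a) = T OR F = true.
(b) insurance ≥ $50,000 — satisfied.
So (1) is satisfied (T AND T).
(2) all abutters consent — not satisfied.
So Overall is satisfied (T OR F).

Yes — granted.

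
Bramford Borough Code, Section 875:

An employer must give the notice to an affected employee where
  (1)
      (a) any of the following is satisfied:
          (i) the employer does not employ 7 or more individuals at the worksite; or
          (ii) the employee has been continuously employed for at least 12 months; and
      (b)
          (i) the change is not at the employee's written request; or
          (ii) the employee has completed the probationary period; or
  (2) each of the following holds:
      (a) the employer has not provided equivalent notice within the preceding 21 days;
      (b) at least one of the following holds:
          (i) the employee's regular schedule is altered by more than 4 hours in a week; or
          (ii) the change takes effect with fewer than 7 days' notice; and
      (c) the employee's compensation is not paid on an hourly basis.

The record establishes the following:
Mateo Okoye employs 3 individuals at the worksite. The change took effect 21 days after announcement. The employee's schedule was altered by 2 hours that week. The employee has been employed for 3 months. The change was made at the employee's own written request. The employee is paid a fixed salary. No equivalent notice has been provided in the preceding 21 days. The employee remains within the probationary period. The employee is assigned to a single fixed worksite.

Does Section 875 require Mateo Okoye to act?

(i) not (≥ 7 at site) — met.
(ii) tenure ≥ 12 mo. — fails.
(a) = T OR F = true.
(i) not employee-requested — not satisfied.
(ii) past probation — not satisfied.
So (b) is not satisfied (F OR F).
So (1) is not satisfied (T AND F).
(a) no recent notice — met.
(i) schedule shift > 4h — not satisfied.
(ii) < 7 days' notice — not satisfied.
(b): F OR F → false.
(c) not (hourly-paid) — satisfied.
(2) = T AND F AND T = false.
Overall: F OR F → false.

No — not required.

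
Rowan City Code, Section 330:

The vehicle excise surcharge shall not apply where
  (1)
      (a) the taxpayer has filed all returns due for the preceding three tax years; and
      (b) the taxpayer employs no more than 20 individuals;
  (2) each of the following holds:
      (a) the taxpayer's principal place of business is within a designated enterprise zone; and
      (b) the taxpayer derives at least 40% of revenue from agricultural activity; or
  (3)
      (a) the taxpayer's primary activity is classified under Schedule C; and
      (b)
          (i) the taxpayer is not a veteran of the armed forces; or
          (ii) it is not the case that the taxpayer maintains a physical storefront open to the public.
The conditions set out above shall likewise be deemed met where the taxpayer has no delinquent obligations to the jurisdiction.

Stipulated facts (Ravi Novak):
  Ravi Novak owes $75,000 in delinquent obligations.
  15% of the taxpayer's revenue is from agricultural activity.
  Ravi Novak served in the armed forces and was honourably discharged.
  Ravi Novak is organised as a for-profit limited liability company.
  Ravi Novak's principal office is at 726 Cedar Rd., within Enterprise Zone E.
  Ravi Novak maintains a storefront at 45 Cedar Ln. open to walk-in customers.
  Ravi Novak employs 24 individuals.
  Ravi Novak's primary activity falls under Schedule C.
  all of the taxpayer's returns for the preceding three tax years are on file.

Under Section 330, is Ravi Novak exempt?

(a) returns current — satisfied.
(b) ≤ 20 employees — not met.
(1): T AND F → false.
(a) in enterprise zone — satisfied.
(b) ≥40% agricultural — not met.
(2): T AND F → false.
(a) Schedule C activity — holds.
(i) not (veteran) — not met.
(ii) not (has storefront) — fails.
So (b) is not satisfied (F OR F).
So (3) is not satisfied (T AND F).
So Overall is not satisfied (F OR F OR F).
Exception (no delinquency) — not satisfied.
Result: main false OR exception false → false.

No — not exempt.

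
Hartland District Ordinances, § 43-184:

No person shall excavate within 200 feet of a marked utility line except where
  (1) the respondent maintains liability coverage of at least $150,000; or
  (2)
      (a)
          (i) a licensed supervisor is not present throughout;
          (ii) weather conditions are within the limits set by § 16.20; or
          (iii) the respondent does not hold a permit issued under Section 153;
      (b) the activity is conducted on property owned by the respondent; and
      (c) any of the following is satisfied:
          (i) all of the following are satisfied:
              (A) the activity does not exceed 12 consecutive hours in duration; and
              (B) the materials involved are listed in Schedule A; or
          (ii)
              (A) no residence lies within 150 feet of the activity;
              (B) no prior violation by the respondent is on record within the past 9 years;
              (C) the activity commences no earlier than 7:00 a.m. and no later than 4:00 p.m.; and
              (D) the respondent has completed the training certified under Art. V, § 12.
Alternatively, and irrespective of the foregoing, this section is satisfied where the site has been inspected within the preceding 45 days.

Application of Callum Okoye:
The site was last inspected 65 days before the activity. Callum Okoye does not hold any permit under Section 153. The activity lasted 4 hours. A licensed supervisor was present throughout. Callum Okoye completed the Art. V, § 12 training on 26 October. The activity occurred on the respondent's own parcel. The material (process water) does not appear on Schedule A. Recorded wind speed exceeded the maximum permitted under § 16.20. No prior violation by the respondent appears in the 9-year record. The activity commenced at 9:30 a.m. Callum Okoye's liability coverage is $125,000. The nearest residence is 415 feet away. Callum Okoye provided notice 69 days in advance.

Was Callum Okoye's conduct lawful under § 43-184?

Yes — lawful.

(1) coverage ≥ $150,000 — fails.
(i) not (supervisor present) — fails.
(ii) weather ok — not satisfied.
(iii) not (holds permit) — satisfied.
(a) = F OR F OR T = true.
(b) own property — met.
(A) ≤ 12 hrs duration — satisfied.
(B) Schedule A material — fails.
So (i) is not satisfied (T AND F).
(A) no residence in 150 ft — satisfied.
(B) no prior violation — holds.
(C) start within hours — met.
(D) training certified — met.
(ii): T AND T AND T AND T → true.
So (c) is satisfied (F OR T).
So (2) is satisfied (T AND T AND T).
So Overall is satisfied (F OR T).
Exception (site inspected) — not satisfied.
Result: main true OR exception false → true.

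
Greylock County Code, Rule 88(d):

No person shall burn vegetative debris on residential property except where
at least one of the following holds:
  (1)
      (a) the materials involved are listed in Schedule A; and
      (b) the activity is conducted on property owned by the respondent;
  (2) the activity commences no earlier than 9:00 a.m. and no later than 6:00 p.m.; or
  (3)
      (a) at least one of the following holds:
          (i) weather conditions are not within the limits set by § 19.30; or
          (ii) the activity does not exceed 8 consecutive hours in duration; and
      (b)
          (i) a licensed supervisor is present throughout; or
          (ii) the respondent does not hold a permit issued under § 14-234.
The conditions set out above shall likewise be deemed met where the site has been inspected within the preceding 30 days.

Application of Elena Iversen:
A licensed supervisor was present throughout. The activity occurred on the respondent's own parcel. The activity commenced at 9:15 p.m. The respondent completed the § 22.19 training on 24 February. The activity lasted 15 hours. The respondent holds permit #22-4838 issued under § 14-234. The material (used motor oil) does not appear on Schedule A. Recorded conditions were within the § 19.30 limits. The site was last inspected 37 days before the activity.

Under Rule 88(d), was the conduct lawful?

(a) Schedule A material — not satisfied.
(b) own property — met.
(1): F AND T → false.
(2) start within hours — not satisfied.
(i) not (weather ok) — fails.
(ii) ≤ 8 hrs duration — not met.
(a): F OR F → false.
(i) supervisor present — holds.
(ii) not (holds permit) — not met.
(b): T OR F → true.
(3): F AND T → false.
Overall: F OR F OR F → false.
Exception (site inspected) — not satisfied.
Result: main false OR exception false → false.

No — unlawful.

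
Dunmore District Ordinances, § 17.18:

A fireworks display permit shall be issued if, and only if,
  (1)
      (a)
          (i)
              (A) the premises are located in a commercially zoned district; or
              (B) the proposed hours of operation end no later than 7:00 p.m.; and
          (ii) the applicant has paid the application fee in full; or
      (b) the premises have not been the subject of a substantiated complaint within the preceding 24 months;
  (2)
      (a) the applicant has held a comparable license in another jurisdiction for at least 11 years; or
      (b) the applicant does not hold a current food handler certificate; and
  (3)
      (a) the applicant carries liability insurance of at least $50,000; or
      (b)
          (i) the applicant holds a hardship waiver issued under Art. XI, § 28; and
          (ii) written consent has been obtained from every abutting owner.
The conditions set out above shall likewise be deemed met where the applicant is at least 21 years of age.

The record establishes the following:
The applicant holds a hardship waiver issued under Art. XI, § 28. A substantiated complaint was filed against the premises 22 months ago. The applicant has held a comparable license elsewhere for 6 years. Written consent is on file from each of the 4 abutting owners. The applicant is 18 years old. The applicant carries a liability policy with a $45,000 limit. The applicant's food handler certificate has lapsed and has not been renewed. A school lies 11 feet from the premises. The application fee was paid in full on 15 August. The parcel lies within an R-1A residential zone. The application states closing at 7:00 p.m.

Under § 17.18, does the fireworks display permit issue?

(A) commercially zoned — not met.
(B) closes by 7 p.m. — satisfied.
(i): F OR T → true.
(ii) fee paid — satisfied.
(a): T AND T → true.
(b) no complaint in 24 mo. — not met.
(1) = T OR F = true.
(a) prior license ≥ 11 yr — not satisfied.
(b) not (food handler cert.) — holds.
(2) = F OR T = true.
(a) insurance ≥ $50,000 — not met.
(i) hardship waiver — met.
(ii) all abutters consent — met.
So (b) is satisfied (T AND T).
So (3) is satisfied (F OR T).
Overall = T AND T AND T = true.
Exception (age ≥ 21) — not satisfied.
Result: main true OR exception false → true.

Yes — granted.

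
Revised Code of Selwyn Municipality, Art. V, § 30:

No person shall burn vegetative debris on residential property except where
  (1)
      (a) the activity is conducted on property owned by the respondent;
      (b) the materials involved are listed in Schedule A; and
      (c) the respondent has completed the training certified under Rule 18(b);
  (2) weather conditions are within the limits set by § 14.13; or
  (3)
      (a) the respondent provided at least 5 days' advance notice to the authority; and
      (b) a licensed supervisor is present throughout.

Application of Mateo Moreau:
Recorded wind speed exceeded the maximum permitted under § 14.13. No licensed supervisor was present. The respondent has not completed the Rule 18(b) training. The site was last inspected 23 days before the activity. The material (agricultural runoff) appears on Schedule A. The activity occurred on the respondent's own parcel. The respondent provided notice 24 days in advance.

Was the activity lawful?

No — unlawful.

(a) own property — satisfied.
(b) Schedule A material — satisfied.
(c) training certified — not satisfied.
(1) = T AND T AND F = false.
(2) weather ok — not met.
(a) ≥5 days' notice — met.
(b) supervisor present — fails.
(3) = T AND F = false.
Overall = F OR F OR F = false.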